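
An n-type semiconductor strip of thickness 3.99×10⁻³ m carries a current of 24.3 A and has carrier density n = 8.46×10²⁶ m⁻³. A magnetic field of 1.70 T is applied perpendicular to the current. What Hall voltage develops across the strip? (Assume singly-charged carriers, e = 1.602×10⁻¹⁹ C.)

V_H ≈ 7.64×10⁻⁵ V

V_H = IB/(n e t).
V_H = (24.3)(1.70)/((8.46×10²⁶)(1.602×10⁻¹⁹)(3.99×10⁻³)) ≈ 7.64×10⁻⁵ V.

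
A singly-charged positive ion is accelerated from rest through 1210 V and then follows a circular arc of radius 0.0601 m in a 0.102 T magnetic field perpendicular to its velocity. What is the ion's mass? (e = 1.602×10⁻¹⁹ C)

Combine |q|V = ½mv² and r = mv/(|q|B): eliminate v to get m = qB²r²/(2V).
m = (1.602×10⁻¹⁹)(0.102)²(0.0601)²/(2·1210) ≈ 2.49×10⁻²⁷ kg.

m ≈ 2.49×10⁻²⁷ kg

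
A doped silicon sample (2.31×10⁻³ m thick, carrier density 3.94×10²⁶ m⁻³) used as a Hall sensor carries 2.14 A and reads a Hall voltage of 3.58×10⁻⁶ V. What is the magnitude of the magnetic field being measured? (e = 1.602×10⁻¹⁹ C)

B ≈ 0.244 T

From V_H = IB/(n e t), B = V_H n e t / I.
B = (3.58×10⁻⁶)(3.94×10²⁶)(1.602×10⁻¹⁹)(2.31×10⁻³)/2.14 ≈ 0.244 T.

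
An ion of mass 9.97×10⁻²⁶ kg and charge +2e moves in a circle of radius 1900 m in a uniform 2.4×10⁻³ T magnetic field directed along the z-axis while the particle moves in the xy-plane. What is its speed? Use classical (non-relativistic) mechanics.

v ≈ 1.5×10⁷ m/s

From |q|vB = mv²/r, v = |q|Br/m.
v = (3.204×10⁻¹⁹)(2.4×10⁻³)(1900)/9.97×10⁻²⁶ ≈ 1.5×10⁷ m/s.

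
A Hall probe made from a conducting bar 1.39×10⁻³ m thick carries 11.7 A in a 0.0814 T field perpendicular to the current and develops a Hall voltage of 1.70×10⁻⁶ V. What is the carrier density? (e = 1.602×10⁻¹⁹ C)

n ≈ 2.52×10²⁷ m⁻³

From V_H = IB/(n e t), n = IB/(V_H e t).
n = (11.7)(0.0814)/((1.70×10⁻⁶)(1.602×10⁻¹⁹)(1.39×10⁻³)) ≈ 2.52×10²⁷ m⁻³.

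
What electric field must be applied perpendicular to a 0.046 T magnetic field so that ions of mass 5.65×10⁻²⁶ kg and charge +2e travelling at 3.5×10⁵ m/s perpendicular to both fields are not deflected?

For straight-line motion qE = qvB, so E = vB.
E = 3.5×10⁵ × 0.046 = 1.6×10⁴ V/m.

E = 1.6×10⁴ V/m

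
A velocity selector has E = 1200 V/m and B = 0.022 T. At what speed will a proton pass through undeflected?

v = 5.5×10⁴ m/s

Straight-line motion ⇒ electric and magnetic forces cancel, so E = vB.
v = E/B = 1200/0.022 = 5.5×10⁴ m/s.
The result is independent of the particle's charge and mass.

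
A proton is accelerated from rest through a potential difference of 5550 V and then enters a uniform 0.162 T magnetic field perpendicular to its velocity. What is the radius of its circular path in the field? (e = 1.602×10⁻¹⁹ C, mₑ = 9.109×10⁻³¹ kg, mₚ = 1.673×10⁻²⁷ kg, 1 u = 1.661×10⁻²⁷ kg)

r ≈ 0.0665 m

Acceleration: |q|V = ½mv² ⇒ v = √(2|q|V/m) = √(2·1.602×10⁻¹⁹·5550/1.673×10⁻²⁷) ≈ 1.031×10⁶ m/s.
In the field: r = mv/(|q|B) = (1.673×10⁻²⁷)(1.031×10⁶)/((1.602×10⁻¹⁹)(0.162)) ≈ 0.0665 m.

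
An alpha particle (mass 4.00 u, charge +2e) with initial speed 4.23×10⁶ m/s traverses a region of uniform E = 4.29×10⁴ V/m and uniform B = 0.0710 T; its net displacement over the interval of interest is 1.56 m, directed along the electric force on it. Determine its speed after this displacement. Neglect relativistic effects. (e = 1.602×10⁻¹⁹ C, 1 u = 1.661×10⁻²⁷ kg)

v_f ≈ 4.93×10⁶ m/s

B does no work; ΔKE = |q|E d.
½mv_f² = ½mv₀² + |q|Ed = ½(6.644×10⁻²⁷)(4.23×10⁶)² + (3.204×10⁻¹⁹)(4.29×10⁴)(1.56) ≈ 5.944×10⁻¹⁴ J + 2.144×10⁻¹⁴ J ≈ 8.088×10⁻¹⁴ J.
v_f = √(2·8.088×10⁻¹⁴/6.644×10⁻²⁷) ≈ 4.93×10⁶ m/s.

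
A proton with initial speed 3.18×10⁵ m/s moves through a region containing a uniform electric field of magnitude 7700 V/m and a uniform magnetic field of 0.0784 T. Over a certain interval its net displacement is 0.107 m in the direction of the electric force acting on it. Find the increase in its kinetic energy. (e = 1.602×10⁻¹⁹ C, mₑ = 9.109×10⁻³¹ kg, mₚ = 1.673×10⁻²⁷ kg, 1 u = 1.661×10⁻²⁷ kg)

ΔKE ≈ 1.32×10⁻¹⁶ J

The magnetic force is always ⟂ v and does no work; only the electric force changes KE.
ΔKE = F_E · d = |q|E d = (1.602×10⁻¹⁹)(7700)(0.107) ≈ 1.32×10⁻¹⁶ J.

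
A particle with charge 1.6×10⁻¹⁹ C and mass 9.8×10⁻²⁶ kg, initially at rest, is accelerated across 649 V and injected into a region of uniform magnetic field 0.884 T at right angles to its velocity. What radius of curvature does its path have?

r ≈ 0.0319 m

Acceleration: |q|V = ½mv² ⇒ v = √(2|q|V/m) = √(2·1.6×10⁻¹⁹·649/9.8×10⁻²⁶) ≈ 4.603×10⁴ m/s.
In the field: r = mv/(|q|B) = (9.8×10⁻²⁶)(4.603×10⁴)/((1.6×10⁻¹⁹)(0.884)) ≈ 0.0319 m.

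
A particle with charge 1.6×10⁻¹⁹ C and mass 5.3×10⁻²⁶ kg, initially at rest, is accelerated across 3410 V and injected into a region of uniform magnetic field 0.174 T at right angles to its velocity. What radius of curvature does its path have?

Acceleration: |q|V = ½mv² ⇒ v = √(2|q|V/m) = √(2·1.6×10⁻¹⁹·3410/5.3×10⁻²⁶) ≈ 1.435×10⁵ m/s.
In the field: r = mv/(|q|B) = (5.3×10⁻²⁶)(1.435×10⁵)/((1.6×10⁻¹⁹)(0.174)) ≈ 0.273 m.

r ≈ 0.273 m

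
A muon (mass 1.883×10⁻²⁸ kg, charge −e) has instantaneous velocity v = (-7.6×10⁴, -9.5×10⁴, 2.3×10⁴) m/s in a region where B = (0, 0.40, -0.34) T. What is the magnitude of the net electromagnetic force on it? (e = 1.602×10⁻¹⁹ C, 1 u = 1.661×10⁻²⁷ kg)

v×B = (2.31×10⁴, -2.58×10⁴, -3.04×10⁴) N/C.
F = q v×B = (−1.602×10⁻¹⁹ C)·(2.31×10⁴, -2.58×10⁴, -3.04×10⁴) = (-3.70×10⁻¹⁵, 4.14×10⁻¹⁵, 4.87×10⁻¹⁵) N.
|F| = 7.39×10⁻¹⁵ N.

|F| ≈ 7.39×10⁻¹⁵ N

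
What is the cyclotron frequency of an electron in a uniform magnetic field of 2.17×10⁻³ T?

f ≈ 6.07×10⁷ Hz

f = |q|B/(2πm).
f = (1.602×10⁻¹⁹)(2.17×10⁻³)/(2π·9.109×10⁻³¹) ≈ 6.07×10⁷ Hz.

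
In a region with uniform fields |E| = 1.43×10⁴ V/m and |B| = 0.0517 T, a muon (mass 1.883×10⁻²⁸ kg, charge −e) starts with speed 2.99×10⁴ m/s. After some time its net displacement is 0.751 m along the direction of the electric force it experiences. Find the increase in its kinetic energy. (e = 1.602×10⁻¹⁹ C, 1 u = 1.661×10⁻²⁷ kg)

The magnetic force is always ⟂ v and does no work; only the electric force changes KE.
ΔKE = F_E · d = |q|E d = (1.602×10⁻¹⁹)(1.43×10⁴)(0.751) ≈ 1.72×10⁻¹⁵ J.

ΔKE ≈ 1.72×10⁻¹⁵ J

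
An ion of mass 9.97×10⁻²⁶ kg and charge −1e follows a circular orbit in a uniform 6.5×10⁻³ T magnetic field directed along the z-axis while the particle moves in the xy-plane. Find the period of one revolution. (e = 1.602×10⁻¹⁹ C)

The cyclotron period depends only on m, q, B: T = 2πm/(|q|B).
T = 2π(9.97×10⁻²⁶)/((1.602×10⁻¹⁹)(6.5×10⁻³)) ≈ 6.0×10⁻⁴ s.

T ≈ 6.0×10⁻⁴ s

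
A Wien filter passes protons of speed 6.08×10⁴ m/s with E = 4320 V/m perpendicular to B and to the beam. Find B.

Balance of forces in the selector: qE = qvB ⇒ B = E/v.
B = 4320/6.08×10⁴ = 0.0711 T.

B = 0.0711 T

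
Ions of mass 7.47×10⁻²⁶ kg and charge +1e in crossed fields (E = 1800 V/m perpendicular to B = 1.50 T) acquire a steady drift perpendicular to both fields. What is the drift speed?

In crossed fields the guiding centre drifts at v_d = |E×B|/B² = E/B, independent of charge and mass.
v_d = 1800/1.50 = 1200 m/s.

v_d ≈ 1200 m/s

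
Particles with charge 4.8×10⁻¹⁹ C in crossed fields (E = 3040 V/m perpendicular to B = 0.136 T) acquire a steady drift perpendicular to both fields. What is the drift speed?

v_d ≈ 2.24×10⁴ m/s

In crossed fields the guiding centre drifts at v_d = |E×B|/B² = E/B, independent of charge and mass.
v_d = 3040/0.136 = 2.24×10⁴ m/s.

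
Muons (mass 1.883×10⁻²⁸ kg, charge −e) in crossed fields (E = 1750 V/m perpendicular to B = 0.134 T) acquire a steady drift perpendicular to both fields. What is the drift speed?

The E×B drift speed is v_d = E/B.
v_d = 1750/0.134 = 1.31×10⁴ m/s.

v_d ≈ 1.31×10⁴ m/s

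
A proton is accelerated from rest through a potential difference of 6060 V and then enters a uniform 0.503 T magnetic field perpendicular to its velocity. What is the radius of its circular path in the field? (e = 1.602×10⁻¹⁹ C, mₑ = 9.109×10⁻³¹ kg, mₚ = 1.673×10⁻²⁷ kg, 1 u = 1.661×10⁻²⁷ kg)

Acceleration: |q|V = ½mv² ⇒ v = √(2|q|V/m) = √(2·1.602×10⁻¹⁹·6060/1.673×10⁻²⁷) ≈ 1.077×10⁶ m/s.
In the field: r = mv/(|q|B) = (1.673×10⁻²⁷)(1.077×10⁶)/((1.602×10⁻¹⁹)(0.503)) ≈ 0.0224 m.

r ≈ 0.0224 m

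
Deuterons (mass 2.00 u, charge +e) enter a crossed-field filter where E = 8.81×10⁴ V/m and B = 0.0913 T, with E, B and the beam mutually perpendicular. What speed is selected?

v = 9.65×10⁵ m/s

Zero net Lorentz force requires |qE| = |q v×B|, i.e. E = vB.
v = E/B = 8.81×10⁴/0.0913 = 9.65×10⁵ m/s.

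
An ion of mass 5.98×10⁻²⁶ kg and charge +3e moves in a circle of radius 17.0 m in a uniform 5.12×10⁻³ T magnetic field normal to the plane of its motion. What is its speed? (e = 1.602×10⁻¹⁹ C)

v ≈ 7.00×10⁵ m/s

From |q|vB = mv²/r, v = |q|Br/m.
v = (4.806×10⁻¹⁹)(5.12×10⁻³)(17.0)/5.98×10⁻²⁶ ≈ 7.00×10⁵ m/s.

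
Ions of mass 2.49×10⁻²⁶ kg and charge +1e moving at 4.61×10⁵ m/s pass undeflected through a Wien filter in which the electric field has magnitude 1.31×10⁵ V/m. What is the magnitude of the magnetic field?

B = 0.284 T

Balance of forces in the selector: qE = qvB ⇒ B = E/v.
B = 1.31×10⁵/4.61×10⁵ = 0.284 T.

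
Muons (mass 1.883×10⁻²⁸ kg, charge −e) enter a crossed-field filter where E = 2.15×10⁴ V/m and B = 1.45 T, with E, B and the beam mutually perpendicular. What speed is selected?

v = 1.48×10⁴ m/s

Zero net Lorentz force requires |qE| = |q v×B|, i.e. E = vB.
v = E/B = 2.15×10⁴/1.45 = 1.48×10⁴ m/s.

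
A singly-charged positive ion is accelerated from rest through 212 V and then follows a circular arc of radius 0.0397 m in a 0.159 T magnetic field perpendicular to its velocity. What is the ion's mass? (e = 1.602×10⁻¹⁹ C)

m ≈ 1.51×10⁻²⁶ kg

Combine |q|V = ½mv² and r = mv/(|q|B): eliminate v to get m = qB²r²/(2V).
m = (1.602×10⁻¹⁹)(0.159)²(0.0397)²/(2·212) ≈ 1.51×10⁻²⁶ kg.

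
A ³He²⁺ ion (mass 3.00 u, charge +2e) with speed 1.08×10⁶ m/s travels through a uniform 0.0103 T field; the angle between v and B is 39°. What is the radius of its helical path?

v⊥ = v sinθ = 1.08×10⁶·sin39° ≈ 6.797×10⁵ m/s.
r = m v⊥/(|q|B) = (4.983×10⁻²⁷)(6.797×10⁵)/((3.204×10⁻¹⁹)(0.0103)) ≈ 1.03 m.

r ≈ 1.03 m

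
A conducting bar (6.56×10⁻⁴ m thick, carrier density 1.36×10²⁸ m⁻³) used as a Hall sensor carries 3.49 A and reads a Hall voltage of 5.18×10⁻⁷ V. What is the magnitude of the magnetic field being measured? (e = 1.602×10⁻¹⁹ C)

From V_H = IB/(n e t), B = V_H n e t / I.
B = (5.18×10⁻⁷)(1.36×10²⁸)(1.602×10⁻¹⁹)(6.56×10⁻⁴)/3.49 ≈ 0.212 T.

B ≈ 0.212 T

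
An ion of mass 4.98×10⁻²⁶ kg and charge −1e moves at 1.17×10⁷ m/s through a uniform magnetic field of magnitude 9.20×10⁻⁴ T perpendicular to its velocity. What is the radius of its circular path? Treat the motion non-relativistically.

The magnetic force provides the centripetal force: |q|vB = mv²/r.
r = mv/(|q|B) = (4.98×10⁻²⁶)(1.17×10⁷)/((1.602×10⁻¹⁹)(9.20×10⁻⁴)) ≈ 3950 m.

r ≈ 3950 m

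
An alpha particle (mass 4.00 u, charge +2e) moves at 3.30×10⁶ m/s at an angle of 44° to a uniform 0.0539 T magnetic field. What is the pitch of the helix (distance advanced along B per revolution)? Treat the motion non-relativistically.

p ≈ 5.74 m

v∥ = v cosθ = 3.30×10⁶·cos44° ≈ 2.374×10⁶ m/s.
T = 2πm/(|q|B) = 2π(6.644×10⁻²⁷)/((3.204×10⁻¹⁹)(0.0539)) ≈ 2.417×10⁻⁶ s.
pitch = v∥ T = (2.374×10⁶)(2.417×10⁻⁶) ≈ 5.74 m.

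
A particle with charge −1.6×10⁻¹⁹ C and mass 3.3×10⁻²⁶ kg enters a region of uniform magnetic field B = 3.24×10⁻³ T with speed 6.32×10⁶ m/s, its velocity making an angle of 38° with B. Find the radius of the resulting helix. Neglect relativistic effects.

r ≈ 248 m

v⊥ = v sinθ = 6.32×10⁶·sin38° ≈ 3.891×10⁶ m/s.
r = m v⊥/(|q|B) = (3.3×10⁻²⁶)(3.891×10⁶)/((1.6×10⁻¹⁹)(3.24×10⁻³)) ≈ 248 m.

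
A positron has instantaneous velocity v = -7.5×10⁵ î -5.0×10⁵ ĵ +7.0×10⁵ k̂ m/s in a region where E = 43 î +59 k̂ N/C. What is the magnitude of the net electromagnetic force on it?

|F| ≈ 1.17×10⁻¹⁷ N

Only an electric field acts, so F = qE = (1.602×10⁻¹⁹ C)·(43.0, 0, 59.0) = (6.89×10⁻¹⁸, 0, 9.45×10⁻¹⁸) N.
|F| = 1.17×10⁻¹⁷ N.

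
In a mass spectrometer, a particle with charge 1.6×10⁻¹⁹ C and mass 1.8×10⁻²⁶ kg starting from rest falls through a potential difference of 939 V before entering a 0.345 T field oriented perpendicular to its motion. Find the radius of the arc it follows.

r ≈ 0.0421 m

Acceleration: |q|V = ½mv² ⇒ v = √(2|q|V/m) = √(2·1.6×10⁻¹⁹·939/1.8×10⁻²⁶) ≈ 1.292×10⁵ m/s.
In the field: r = mv/(|q|B) = (1.8×10⁻²⁶)(1.292×10⁵)/((1.6×10⁻¹⁹)(0.345)) ≈ 0.0421 m.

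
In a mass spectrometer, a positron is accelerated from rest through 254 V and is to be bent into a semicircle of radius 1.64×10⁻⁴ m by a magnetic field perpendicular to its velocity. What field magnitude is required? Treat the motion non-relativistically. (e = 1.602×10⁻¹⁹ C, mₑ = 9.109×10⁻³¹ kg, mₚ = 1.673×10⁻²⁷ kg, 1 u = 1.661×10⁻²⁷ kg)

v = √(2|q|V/m) = √(2·1.602×10⁻¹⁹·254/9.109×10⁻³¹) ≈ 9.452×10⁶ m/s.
B = mv/(|q|r) = (9.109×10⁻³¹)(9.452×10⁶)/((1.602×10⁻¹⁹)(1.64×10⁻⁴)) ≈ 0.328 T.

B ≈ 0.328 T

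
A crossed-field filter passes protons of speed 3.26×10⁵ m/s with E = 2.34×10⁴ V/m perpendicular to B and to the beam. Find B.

B = 0.0718 T

Balance of forces in the selector: qE = qvB ⇒ B = E/v.
B = 2.34×10⁴/3.26×10⁵ = 0.0718 T.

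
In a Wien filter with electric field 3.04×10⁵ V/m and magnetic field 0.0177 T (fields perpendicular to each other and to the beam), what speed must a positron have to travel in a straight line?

For undeflected motion the electric and magnetic forces balance: qE = qvB.
v = E/B = 3.04×10⁵/0.0177 = 1.72×10⁷ m/s.

v = 1.72×10⁷ m/s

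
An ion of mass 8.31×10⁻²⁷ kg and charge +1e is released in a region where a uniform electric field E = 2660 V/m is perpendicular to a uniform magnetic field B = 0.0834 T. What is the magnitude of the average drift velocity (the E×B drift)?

v_d ≈ 3.19×10⁴ m/s

The E×B drift speed is v_d = E/B.
v_d = 2660/0.0834 = 3.19×10⁴ m/s.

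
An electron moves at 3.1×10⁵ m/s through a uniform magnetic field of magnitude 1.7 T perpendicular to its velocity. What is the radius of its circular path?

The magnetic force provides the centripetal force: |q|vB = mv²/r.
r = mv/(|q|B) = (9.109×10⁻³¹)(3.1×10⁵)/((1.602×10⁻¹⁹)(1.7)) ≈ 1.0×10⁻⁶ m.

r ≈ 1.0×10⁻⁶ m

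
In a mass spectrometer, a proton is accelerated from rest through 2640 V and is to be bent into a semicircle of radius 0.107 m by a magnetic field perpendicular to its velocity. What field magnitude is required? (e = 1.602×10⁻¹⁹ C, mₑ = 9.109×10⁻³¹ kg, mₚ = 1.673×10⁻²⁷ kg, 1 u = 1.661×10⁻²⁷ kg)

B ≈ 0.0694 T

v = √(2|q|V/m) = √(2·1.602×10⁻¹⁹·2640/1.673×10⁻²⁷) ≈ 7.111×10⁵ m/s.
B = mv/(|q|r) = (1.673×10⁻²⁷)(7.111×10⁵)/((1.602×10⁻¹⁹)(0.107)) ≈ 0.0694 T.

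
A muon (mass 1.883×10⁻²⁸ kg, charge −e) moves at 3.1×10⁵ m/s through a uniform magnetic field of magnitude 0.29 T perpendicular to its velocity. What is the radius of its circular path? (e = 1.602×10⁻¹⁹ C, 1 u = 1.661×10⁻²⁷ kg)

r ≈ 1.3×10⁻³ m

The magnetic force provides the centripetal force: |q|vB = mv²/r.
r = mv/(|q|B) = (1.883×10⁻²⁸)(3.1×10⁵)/((1.602×10⁻¹⁹)(0.29)) ≈ 1.3×10⁻³ m.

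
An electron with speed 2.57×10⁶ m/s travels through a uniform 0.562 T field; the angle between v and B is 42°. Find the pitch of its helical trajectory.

p ≈ 1.21×10⁻⁴ m

v∥ = v cosθ = 2.57×10⁶·cos42° ≈ 1.910×10⁶ m/s.
T = 2πm/(|q|B) = 2π(9.109×10⁻³¹)/((1.602×10⁻¹⁹)(0.562)) ≈ 6.357×10⁻¹¹ s.
pitch = v∥ T = (1.910×10⁶)(6.357×10⁻¹¹) ≈ 1.21×10⁻⁴ m.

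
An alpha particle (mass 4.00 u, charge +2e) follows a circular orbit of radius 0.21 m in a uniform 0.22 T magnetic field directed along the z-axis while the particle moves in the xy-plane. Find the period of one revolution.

T ≈ 5.9×10⁻⁷ s

The cyclotron period depends only on m, q, B: T = 2πm/(|q|B).
T = 2π(6.644×10⁻²⁷)/((3.204×10⁻¹⁹)(0.22)) ≈ 5.9×10⁻⁷ s.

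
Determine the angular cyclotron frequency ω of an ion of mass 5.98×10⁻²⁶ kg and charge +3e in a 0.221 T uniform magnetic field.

ω = |q|B/m.
ω = (4.806×10⁻¹⁹)(0.221)/5.98×10⁻²⁶ ≈ 1.78×10⁶ rad/s.

ω ≈ 1.78×10⁶ rad/s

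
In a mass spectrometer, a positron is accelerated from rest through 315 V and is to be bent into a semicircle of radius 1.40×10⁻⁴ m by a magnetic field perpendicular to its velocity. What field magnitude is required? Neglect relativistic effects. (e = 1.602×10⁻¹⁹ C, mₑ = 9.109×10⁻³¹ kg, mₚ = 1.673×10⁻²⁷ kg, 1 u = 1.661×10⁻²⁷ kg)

v = √(2|q|V/m) = √(2·1.602×10⁻¹⁹·315/9.109×10⁻³¹) ≈ 1.053×10⁷ m/s.
B = mv/(|q|r) = (9.109×10⁻³¹)(1.053×10⁷)/((1.602×10⁻¹⁹)(1.40×10⁻⁴)) ≈ 0.428 T.

B ≈ 0.428 T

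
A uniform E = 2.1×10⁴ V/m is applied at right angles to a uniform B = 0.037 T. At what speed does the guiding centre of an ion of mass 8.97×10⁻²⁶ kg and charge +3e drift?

In crossed fields the guiding centre drifts at v_d = |E×B|/B² = E/B, independent of charge and mass.
v_d = 2.1×10⁴/0.037 = 5.7×10⁵ m/s.

v_d ≈ 5.7×10⁵ m/s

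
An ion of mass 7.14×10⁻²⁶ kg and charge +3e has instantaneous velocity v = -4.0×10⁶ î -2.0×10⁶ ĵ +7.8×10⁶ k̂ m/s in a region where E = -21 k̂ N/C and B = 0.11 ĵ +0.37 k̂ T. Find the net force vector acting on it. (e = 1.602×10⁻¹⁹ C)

F ≈ (-7.68×10⁻¹³, 7.11×10⁻¹³, -2.11×10⁻¹³) N

v×B = (-1.60×10⁶, 1.48×10⁶, -4.40×10⁵) N/C.
E + v×B = (-1.60×10⁶, 1.48×10⁶, -4.40×10⁵) N/C.
F = q(E + v×B) = (4.806×10⁻¹⁹ C)·(-1.60×10⁶, 1.48×10⁶, -4.40×10⁵) = (-7.68×10⁻¹³, 7.11×10⁻¹³, -2.11×10⁻¹³) N.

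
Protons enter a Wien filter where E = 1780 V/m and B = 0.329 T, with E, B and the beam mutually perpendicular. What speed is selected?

v = 5410 m/s

Zero net Lorentz force requires |qE| = |q v×B|, i.e. E = vB.
v = E/B = 1780/0.329 = 5410 m/s.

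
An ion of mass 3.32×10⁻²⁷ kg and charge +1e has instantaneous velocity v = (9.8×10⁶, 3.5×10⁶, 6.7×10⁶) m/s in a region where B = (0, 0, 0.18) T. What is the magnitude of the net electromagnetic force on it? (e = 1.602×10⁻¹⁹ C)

v×B = (6.30×10⁵, -1.76×10⁶, 0) N/C.
F = q v×B = (1.602×10⁻¹⁹ C)·(6.30×10⁵, -1.76×10⁶, 0) = (1.01×10⁻¹³, -2.83×10⁻¹³, 0) N.
|F| = 3.00×10⁻¹³ N.

|F| ≈ 3.00×10⁻¹³ N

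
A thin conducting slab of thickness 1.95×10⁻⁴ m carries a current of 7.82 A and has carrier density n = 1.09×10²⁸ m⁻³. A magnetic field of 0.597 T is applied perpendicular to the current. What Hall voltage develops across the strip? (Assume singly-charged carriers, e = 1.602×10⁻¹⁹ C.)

V_H ≈ 1.37×10⁻⁵ V

V_H = IB/(n e t).
V_H = (7.82)(0.597)/((1.09×10²⁸)(1.602×10⁻¹⁹)(1.95×10⁻⁴)) ≈ 1.37×10⁻⁵ V.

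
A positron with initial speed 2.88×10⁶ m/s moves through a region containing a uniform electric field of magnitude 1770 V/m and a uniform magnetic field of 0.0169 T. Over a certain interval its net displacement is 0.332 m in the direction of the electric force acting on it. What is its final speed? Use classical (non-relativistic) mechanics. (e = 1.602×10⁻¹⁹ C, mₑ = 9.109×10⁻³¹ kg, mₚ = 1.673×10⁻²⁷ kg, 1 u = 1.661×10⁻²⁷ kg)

v_f ≈ 1.47×10⁷ m/s

B does no work; ΔKE = |q|E d.
½mv_f² = ½mv₀² + |q|Ed = ½(9.109×10⁻³¹)(2.88×10⁶)² + (1.602×10⁻¹⁹)(1770)(0.332) ≈ 3.778×10⁻¹⁸ J + 9.414×10⁻¹⁷ J ≈ 9.792×10⁻¹⁷ J.
v_f = √(2·9.792×10⁻¹⁷/9.109×10⁻³¹) ≈ 1.47×10⁷ m/s.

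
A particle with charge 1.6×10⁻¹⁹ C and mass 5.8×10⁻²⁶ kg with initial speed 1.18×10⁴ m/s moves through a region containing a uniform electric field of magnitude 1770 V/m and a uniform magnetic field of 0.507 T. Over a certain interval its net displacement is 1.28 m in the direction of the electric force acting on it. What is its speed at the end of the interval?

B does no work; ΔKE = |q|E d.
½mv_f² = ½mv₀² + |q|Ed = ½(5.8×10⁻²⁶)(1.18×10⁴)² + (1.6×10⁻¹⁹)(1770)(1.28) ≈ 4.038×10⁻¹⁸ J + 3.625×10⁻¹⁶ J ≈ 3.665×10⁻¹⁶ J.
v_f = √(2·3.665×10⁻¹⁶/5.8×10⁻²⁶) ≈ 1.12×10⁵ m/s.

v_f ≈ 1.12×10⁵ m/s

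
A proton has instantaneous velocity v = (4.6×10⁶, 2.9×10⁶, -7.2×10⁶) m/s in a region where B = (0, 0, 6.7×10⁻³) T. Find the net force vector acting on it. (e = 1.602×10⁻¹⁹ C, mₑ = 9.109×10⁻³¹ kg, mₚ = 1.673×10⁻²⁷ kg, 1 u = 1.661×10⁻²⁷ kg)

v×B = (1.94×10⁴, -3.08×10⁴, 0) N/C.
F = q v×B = (1.602×10⁻¹⁹ C)·(1.94×10⁴, -3.08×10⁴, 0) = (3.11×10⁻¹⁵, -4.94×10⁻¹⁵, 0) N.

F ≈ (3.11×10⁻¹⁵, -4.94×10⁻¹⁵, 0) N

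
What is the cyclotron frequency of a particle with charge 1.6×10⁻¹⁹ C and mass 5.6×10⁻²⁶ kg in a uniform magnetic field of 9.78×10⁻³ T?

f ≈ 4450 Hz

f = |q|B/(2πm).
f = (1.6×10⁻¹⁹)(9.78×10⁻³)/(2π·5.6×10⁻²⁶) ≈ 4450 Hz.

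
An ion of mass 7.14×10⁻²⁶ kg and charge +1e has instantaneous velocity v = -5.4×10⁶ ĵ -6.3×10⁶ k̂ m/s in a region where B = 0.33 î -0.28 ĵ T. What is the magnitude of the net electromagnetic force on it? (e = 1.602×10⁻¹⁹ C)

v×B = (-1.76×10⁶, -2.08×10⁶, 1.78×10⁶) N/C.
F = q v×B = (1.602×10⁻¹⁹ C)·(-1.76×10⁶, -2.08×10⁶, 1.78×10⁶) = (-2.83×10⁻¹³, -3.33×10⁻¹³, 2.85×10⁻¹³) N.
|F| = 5.22×10⁻¹³ N.

|F| ≈ 5.22×10⁻¹³ N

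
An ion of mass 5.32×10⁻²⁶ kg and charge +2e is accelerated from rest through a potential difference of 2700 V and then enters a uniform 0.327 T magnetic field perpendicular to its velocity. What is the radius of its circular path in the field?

Acceleration: |q|V = ½mv² ⇒ v = √(2|q|V/m) = √(2·3.204×10⁻¹⁹·2700/5.32×10⁻²⁶) ≈ 1.803×10⁵ m/s.
In the field: r = mv/(|q|B) = (5.32×10⁻²⁶)(1.803×10⁵)/((3.204×10⁻¹⁹)(0.327)) ≈ 0.0916 m.

r ≈ 0.0916 m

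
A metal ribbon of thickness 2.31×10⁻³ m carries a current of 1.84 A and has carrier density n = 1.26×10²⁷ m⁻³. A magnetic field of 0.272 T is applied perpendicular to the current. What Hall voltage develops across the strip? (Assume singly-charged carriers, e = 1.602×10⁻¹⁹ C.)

V_H ≈ 1.07×10⁻⁶ V

V_H = IB/(n e t).
V_H = (1.84)(0.272)/((1.26×10²⁷)(1.602×10⁻¹⁹)(2.31×10⁻³)) ≈ 1.07×10⁻⁶ V.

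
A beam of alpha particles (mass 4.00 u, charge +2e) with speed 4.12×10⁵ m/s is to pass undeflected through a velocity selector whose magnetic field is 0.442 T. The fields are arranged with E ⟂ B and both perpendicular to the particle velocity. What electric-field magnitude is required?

For straight-line motion qE = qvB, so E = vB.
E = 4.12×10⁵ × 0.442 = 1.82×10⁵ V/m.

E = 1.82×10⁵ V/m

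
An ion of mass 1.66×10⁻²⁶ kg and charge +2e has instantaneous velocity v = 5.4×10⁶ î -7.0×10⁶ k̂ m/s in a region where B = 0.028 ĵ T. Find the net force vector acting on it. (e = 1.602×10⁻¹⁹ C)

F ≈ (6.28×10⁻¹⁴, 0, 4.84×10⁻¹⁴) N

v×B = (1.96×10⁵, 0, 1.51×10⁵) N/C.
F = q v×B = (3.204×10⁻¹⁹ C)·(1.96×10⁵, 0, 1.51×10⁵) = (6.28×10⁻¹⁴, 0, 4.84×10⁻¹⁴) N.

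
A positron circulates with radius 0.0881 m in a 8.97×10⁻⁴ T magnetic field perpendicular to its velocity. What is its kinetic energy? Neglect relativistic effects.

KE ≈ 549 eV

v = |q|Br/m, then KE = ½mv² = (qBr)²/(2m).
v = (1.602×10⁻¹⁹)(8.97×10⁻⁴)(0.0881)/9.109×10⁻³¹ ≈ 1.390×10⁷ m/s.
KE = ½(9.109×10⁻³¹)(1.390×10⁷)² ≈ 8.80×10⁻¹⁷ J = 549 eV.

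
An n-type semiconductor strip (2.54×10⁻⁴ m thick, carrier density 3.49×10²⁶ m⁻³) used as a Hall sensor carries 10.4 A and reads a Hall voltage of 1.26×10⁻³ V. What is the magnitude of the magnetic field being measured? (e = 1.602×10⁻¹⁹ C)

From V_H = IB/(n e t), B = V_H n e t / I.
B = (1.26×10⁻³)(3.49×10²⁶)(1.602×10⁻¹⁹)(2.54×10⁻⁴)/10.4 ≈ 1.72 T.

B ≈ 1.72 T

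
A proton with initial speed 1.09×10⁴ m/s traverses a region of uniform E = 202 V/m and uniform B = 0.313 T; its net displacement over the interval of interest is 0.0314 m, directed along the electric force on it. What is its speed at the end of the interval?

B does no work; ΔKE = |q|E d.
½mv_f² = ½mv₀² + |q|Ed = ½(1.673×10⁻²⁷)(1.09×10⁴)² + (1.602×10⁻¹⁹)(202)(0.0314) ≈ 9.938×10⁻²⁰ J + 1.016×10⁻¹⁸ J ≈ 1.116×10⁻¹⁸ J.
v_f = √(2·1.116×10⁻¹⁸/1.673×10⁻²⁷) ≈ 3.65×10⁴ m/s.

v_f ≈ 3.65×10⁴ m/s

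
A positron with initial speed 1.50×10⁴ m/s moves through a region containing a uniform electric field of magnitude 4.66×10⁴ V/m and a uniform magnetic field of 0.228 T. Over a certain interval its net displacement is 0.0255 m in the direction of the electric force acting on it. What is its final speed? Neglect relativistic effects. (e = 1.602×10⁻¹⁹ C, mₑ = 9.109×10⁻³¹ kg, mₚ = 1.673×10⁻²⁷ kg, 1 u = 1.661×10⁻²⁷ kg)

v_f ≈ 2.04×10⁷ m/s

B does no work; ΔKE = |q|E d.
½mv_f² = ½mv₀² + |q|Ed = ½(9.109×10⁻³¹)(1.50×10⁴)² + (1.602×10⁻¹⁹)(4.66×10⁴)(0.0255) ≈ 1.025×10⁻²² J + 1.904×10⁻¹⁶ J ≈ 1.904×10⁻¹⁶ J.
v_f = √(2·1.904×10⁻¹⁶/9.109×10⁻³¹) ≈ 2.04×10⁷ m/s.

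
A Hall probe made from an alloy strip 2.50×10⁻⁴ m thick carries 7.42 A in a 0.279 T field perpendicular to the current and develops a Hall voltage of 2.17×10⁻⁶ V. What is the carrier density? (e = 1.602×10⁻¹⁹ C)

From V_H = IB/(n e t), n = IB/(V_H e t).
n = (7.42)(0.279)/((2.17×10⁻⁶)(1.602×10⁻¹⁹)(2.50×10⁻⁴)) ≈ 2.38×10²⁸ m⁻³.

n ≈ 2.38×10²⁸ m⁻³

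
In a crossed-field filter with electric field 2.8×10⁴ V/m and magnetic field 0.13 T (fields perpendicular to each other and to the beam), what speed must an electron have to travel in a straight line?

Zero net Lorentz force requires |qE| = |q v×B|, i.e. E = vB.
v = E/B = 2.8×10⁴/0.13 = 2.2×10⁵ m/s.

v = 2.2×10⁵ m/s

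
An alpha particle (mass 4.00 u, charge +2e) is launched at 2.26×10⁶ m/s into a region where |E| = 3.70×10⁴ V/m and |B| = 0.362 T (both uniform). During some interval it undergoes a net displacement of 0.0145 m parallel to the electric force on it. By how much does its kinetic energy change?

The magnetic force is always ⟂ v and does no work; only the electric force changes KE.
ΔKE = F_E · d = |q|E d = (3.204×10⁻¹⁹)(3.70×10⁴)(0.0145) ≈ 1.72×10⁻¹⁶ J.

ΔKE ≈ 1.72×10⁻¹⁶ J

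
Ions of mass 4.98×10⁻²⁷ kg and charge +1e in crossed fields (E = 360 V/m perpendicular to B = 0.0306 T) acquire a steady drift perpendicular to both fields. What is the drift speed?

v_d ≈ 1.18×10⁴ m/s

The steady drift has the magnetic force balancing the electric force, so v_d = E/B.
v_d = 360/0.0306 = 1.18×10⁴ m/s.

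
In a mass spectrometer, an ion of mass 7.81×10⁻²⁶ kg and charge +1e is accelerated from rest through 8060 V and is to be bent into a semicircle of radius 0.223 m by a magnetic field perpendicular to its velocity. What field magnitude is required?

B ≈ 0.398 T

v = √(2|q|V/m) = √(2·1.602×10⁻¹⁹·8060/7.81×10⁻²⁶) ≈ 1.818×10⁵ m/s.
B = mv/(|q|r) = (7.81×10⁻²⁶)(1.818×10⁵)/((1.602×10⁻¹⁹)(0.223)) ≈ 0.398 T.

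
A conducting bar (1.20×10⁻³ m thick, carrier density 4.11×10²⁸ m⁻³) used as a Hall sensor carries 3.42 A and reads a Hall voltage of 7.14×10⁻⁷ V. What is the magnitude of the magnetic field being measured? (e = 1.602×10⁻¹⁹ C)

From V_H = IB/(n e t), B = V_H n e t / I.
B = (7.14×10⁻⁷)(4.11×10²⁸)(1.602×10⁻¹⁹)(1.20×10⁻³)/3.42 ≈ 1.65 T.

B ≈ 1.65 T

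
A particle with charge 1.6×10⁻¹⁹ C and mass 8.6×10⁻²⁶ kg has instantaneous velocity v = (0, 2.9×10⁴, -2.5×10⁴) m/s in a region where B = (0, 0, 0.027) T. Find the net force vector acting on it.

v×B = (783, 0, 0) N/C.
F = q v×B = (1.6×10⁻¹⁹ C)·(783, 0, 0) = (1.25×10⁻¹⁶, 0, 0) N.

F ≈ (1.25×10⁻¹⁶, 0, 0) N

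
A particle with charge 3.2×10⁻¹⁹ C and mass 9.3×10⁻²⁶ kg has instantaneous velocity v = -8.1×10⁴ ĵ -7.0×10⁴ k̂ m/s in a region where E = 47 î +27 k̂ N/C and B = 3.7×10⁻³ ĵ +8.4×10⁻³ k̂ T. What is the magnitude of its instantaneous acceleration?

|a| ≈ 1.29×10⁹ m/s²

v×B = (-421, 0, 0) N/C.
E + v×B = (-374, 0, 27.0) N/C.
F = q(E + v×B) = (3.2×10⁻¹⁹ C)·(-374, 0, 27.0) = (-1.20×10⁻¹⁶, 0, 8.64×10⁻¹⁸) N.
|a| = |F|/m = 1.201×10⁻¹⁶/9.3×10⁻²⁶ ≈ 1.29×10⁹ m/s².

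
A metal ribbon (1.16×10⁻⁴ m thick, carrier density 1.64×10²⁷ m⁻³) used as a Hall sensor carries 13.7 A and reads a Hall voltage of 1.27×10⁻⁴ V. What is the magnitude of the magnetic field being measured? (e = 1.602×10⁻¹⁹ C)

From V_H = IB/(n e t), B = V_H n e t / I.
B = (1.27×10⁻⁴)(1.64×10²⁷)(1.602×10⁻¹⁹)(1.16×10⁻⁴)/13.7 ≈ 0.283 T.

B ≈ 0.283 T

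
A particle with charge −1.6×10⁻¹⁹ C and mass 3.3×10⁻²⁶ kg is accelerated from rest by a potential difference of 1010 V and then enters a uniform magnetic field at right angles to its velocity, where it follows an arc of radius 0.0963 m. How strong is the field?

v = √(2|q|V/m) = √(2·1.6×10⁻¹⁹·1010/3.3×10⁻²⁶) ≈ 9.896×10⁴ m/s.
B = mv/(|q|r) = (3.3×10⁻²⁶)(9.896×10⁴)/((1.6×10⁻¹⁹)(0.0963)) ≈ 0.212 T.

B ≈ 0.212 T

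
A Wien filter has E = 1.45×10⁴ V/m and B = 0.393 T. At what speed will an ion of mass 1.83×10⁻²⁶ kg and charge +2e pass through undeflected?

Zero net Lorentz force requires |qE| = |q v×B|, i.e. E = vB.
v = E/B = 1.45×10⁴/0.393 = 3.69×10⁴ m/s.
The result is independent of the particle's charge and mass.

v = 3.69×10⁴ m/s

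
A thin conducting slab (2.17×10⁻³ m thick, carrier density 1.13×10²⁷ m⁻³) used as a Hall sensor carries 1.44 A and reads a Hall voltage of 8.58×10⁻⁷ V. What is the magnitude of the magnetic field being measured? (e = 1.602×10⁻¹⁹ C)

From V_H = IB/(n e t), B = V_H n e t / I.
B = (8.58×10⁻⁷)(1.13×10²⁷)(1.602×10⁻¹⁹)(2.17×10⁻³)/1.44 ≈ 0.234 T.

B ≈ 0.234 T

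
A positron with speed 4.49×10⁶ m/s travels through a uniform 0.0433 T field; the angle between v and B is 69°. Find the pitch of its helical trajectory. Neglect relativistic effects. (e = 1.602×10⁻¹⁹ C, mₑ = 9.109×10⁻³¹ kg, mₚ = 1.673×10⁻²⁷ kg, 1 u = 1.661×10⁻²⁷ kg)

v∥ = v cosθ = 4.49×10⁶·cos69° ≈ 1.609×10⁶ m/s.
T = 2πm/(|q|B) = 2π(9.109×10⁻³¹)/((1.602×10⁻¹⁹)(0.0433)) ≈ 8.251×10⁻¹⁰ s.
pitch = v∥ T = (1.609×10⁶)(8.251×10⁻¹⁰) ≈ 1.33×10⁻³ m.

p ≈ 1.33×10⁻³ m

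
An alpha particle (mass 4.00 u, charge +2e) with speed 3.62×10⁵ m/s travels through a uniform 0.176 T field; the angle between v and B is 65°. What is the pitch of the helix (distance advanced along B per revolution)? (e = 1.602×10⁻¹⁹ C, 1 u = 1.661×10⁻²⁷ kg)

p ≈ 0.113 m

v∥ = v cosθ = 3.62×10⁵·cos65° ≈ 1.530×10⁵ m/s.
T = 2πm/(|q|B) = 2π(6.644×10⁻²⁷)/((3.204×10⁻¹⁹)(0.176)) ≈ 7.403×10⁻⁷ s.
pitch = v∥ T = (1.530×10⁵)(7.403×10⁻⁷) ≈ 0.113 m.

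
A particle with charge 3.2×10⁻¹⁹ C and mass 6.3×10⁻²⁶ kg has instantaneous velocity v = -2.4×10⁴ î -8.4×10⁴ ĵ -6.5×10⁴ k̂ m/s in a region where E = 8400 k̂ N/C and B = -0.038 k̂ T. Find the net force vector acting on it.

F ≈ (1.02×10⁻¹⁵, -2.92×10⁻¹⁶, 2.69×10⁻¹⁵) N

v×B = (3190, -912, 0) N/C.
E + v×B = (3190, -912, 8400) N/C.
F = q(E + v×B) = (3.2×10⁻¹⁹ C)·(3190, -912, 8400) = (1.02×10⁻¹⁵, -2.92×10⁻¹⁶, 2.69×10⁻¹⁵) N.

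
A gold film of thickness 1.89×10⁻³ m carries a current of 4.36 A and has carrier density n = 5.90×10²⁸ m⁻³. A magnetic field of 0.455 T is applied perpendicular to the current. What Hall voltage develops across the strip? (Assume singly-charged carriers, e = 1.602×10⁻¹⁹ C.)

V_H ≈ 1.11×10⁻⁷ V

V_H = IB/(n e t).
V_H = (4.36)(0.455)/((5.90×10²⁸)(1.602×10⁻¹⁹)(1.89×10⁻³)) ≈ 1.11×10⁻⁷ V.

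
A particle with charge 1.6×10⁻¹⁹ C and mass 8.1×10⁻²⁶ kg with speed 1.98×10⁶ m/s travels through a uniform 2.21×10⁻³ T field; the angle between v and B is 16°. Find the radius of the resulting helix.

v⊥ = v sinθ = 1.98×10⁶·sin16° ≈ 5.458×10⁵ m/s.
r = m v⊥/(|q|B) = (8.1×10⁻²⁶)(5.458×10⁵)/((1.6×10⁻¹⁹)(2.21×10⁻³)) ≈ 125 m.

r ≈ 125 m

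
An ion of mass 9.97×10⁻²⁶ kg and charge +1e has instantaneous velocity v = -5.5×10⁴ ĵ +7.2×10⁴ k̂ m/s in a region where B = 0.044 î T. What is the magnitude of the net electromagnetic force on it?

v×B = (0, 3170, 2420) N/C.
F = q v×B = (1.602×10⁻¹⁹ C)·(0, 3170, 2420) = (0, 5.08×10⁻¹⁶, 3.88×10⁻¹⁶) N.
|F| = 6.39×10⁻¹⁶ N.

|F| ≈ 6.39×10⁻¹⁶ N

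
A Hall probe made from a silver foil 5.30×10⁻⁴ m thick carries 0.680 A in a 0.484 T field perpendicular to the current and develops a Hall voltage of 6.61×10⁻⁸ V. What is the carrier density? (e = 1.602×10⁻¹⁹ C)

From V_H = IB/(n e t), n = IB/(V_H e t).
n = (0.680)(0.484)/((6.61×10⁻⁸)(1.602×10⁻¹⁹)(5.30×10⁻⁴)) ≈ 5.86×10²⁸ m⁻³.

n ≈ 5.86×10²⁸ m⁻³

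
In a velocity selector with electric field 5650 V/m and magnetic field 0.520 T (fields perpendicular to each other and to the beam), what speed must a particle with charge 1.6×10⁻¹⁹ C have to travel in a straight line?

v = 1.09×10⁴ m/s

Straight-line motion ⇒ electric and magnetic forces cancel, so E = vB.
v = E/B = 5650/0.520 = 1.09×10⁴ m/s.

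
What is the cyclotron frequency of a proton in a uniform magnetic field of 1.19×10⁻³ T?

f = |q|B/(2πm).
f = (1.602×10⁻¹⁹)(1.19×10⁻³)/(2π·1.673×10⁻²⁷) ≈ 1.81×10⁴ Hz.

f ≈ 1.81×10⁴ Hz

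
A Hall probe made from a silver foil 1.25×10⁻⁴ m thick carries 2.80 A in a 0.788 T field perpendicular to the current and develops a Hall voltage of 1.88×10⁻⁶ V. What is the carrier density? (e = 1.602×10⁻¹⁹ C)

n ≈ 5.86×10²⁸ m⁻³

From V_H = IB/(n e t), n = IB/(V_H e t).
n = (2.80)(0.788)/((1.88×10⁻⁶)(1.602×10⁻¹⁹)(1.25×10⁻⁴)) ≈ 5.86×10²⁸ m⁻³.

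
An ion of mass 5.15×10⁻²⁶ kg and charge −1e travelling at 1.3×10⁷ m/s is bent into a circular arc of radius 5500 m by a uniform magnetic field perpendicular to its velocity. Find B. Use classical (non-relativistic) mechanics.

B ≈ 7.6×10⁻⁴ T

From |q|vB = mv²/r, B = mv/(|q|r).
B = (5.15×10⁻²⁶)(1.3×10⁷)/((1.602×10⁻¹⁹)(5500)) ≈ 7.6×10⁻⁴ T.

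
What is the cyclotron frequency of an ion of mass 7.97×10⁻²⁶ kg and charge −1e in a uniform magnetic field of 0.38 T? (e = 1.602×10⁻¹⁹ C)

f ≈ 1.2×10⁵ Hz

f = |q|B/(2πm).
f = (1.602×10⁻¹⁹)(0.38)/(2π·7.97×10⁻²⁶) ≈ 1.2×10⁵ Hz.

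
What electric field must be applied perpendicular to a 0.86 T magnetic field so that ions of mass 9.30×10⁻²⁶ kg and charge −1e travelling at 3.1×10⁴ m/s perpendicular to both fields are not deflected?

For straight-line motion qE = qvB, so E = vB.
E = 3.1×10⁴ × 0.86 = 2.7×10⁴ V/m.

E = 2.7×10⁴ V/m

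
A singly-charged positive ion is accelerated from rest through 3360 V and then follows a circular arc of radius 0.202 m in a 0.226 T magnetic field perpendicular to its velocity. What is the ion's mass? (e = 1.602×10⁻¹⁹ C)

m ≈ 4.97×10⁻²⁶ kg

Combine |q|V = ½mv² and r = mv/(|q|B): eliminate v to get m = qB²r²/(2V).
m = (1.602×10⁻¹⁹)(0.226)²(0.202)²/(2·3360) ≈ 4.97×10⁻²⁶ kg.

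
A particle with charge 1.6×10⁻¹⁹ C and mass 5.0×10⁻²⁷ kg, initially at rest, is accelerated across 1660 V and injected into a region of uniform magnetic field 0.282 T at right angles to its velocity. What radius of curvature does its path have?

r ≈ 0.0361 m

Acceleration: |q|V = ½mv² ⇒ v = √(2|q|V/m) = √(2·1.6×10⁻¹⁹·1660/5.0×10⁻²⁷) ≈ 3.259×10⁵ m/s.
In the field: r = mv/(|q|B) = (5.0×10⁻²⁷)(3.259×10⁵)/((1.6×10⁻¹⁹)(0.282)) ≈ 0.0361 m.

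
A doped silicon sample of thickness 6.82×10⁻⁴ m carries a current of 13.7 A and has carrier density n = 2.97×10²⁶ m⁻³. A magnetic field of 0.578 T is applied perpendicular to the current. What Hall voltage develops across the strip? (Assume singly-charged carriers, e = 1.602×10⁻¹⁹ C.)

V_H ≈ 2.44×10⁻⁴ V

V_H = IB/(n e t).
V_H = (13.7)(0.578)/((2.97×10²⁶)(1.602×10⁻¹⁹)(6.82×10⁻⁴)) ≈ 2.44×10⁻⁴ V.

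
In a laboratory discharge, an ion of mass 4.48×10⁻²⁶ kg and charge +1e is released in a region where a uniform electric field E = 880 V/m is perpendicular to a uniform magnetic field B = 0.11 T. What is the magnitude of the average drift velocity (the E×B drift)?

v_d ≈ 8000 m/s

The steady drift has the magnetic force balancing the electric force, so v_d = E/B.
v_d = 880/0.11 = 8000 m/s.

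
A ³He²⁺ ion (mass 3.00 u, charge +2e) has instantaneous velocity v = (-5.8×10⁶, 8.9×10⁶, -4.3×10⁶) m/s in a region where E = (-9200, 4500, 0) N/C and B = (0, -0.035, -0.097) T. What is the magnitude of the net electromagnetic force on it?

v×B = (-1.01×10⁶, -5.63×10⁵, 2.03×10⁵) N/C.
E + v×B = (-1.02×10⁶, -5.58×10⁵, 2.03×10⁵) N/C.
F = q(E + v×B) = (3.204×10⁻¹⁹ C)·(-1.02×10⁶, -5.58×10⁵, 2.03×10⁵) = (-3.28×10⁻¹³, -1.79×10⁻¹³, 6.50×10⁻¹⁴) N.
|F| = 3.79×10⁻¹³ N.

|F| ≈ 3.79×10⁻¹³ N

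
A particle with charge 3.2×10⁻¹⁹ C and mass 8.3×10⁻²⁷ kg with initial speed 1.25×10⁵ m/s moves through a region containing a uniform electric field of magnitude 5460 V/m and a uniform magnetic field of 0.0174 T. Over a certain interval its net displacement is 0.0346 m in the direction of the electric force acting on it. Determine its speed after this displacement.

B does no work; ΔKE = |q|E d.
½mv_f² = ½mv₀² + |q|Ed = ½(8.3×10⁻²⁷)(1.25×10⁵)² + (3.2×10⁻¹⁹)(5460)(0.0346) ≈ 6.484×10⁻¹⁷ J + 6.045×10⁻¹⁷ J ≈ 1.253×10⁻¹⁶ J.
v_f = √(2·1.253×10⁻¹⁶/8.3×10⁻²⁷) ≈ 1.74×10⁵ m/s.

v_f ≈ 1.74×10⁵ m/s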